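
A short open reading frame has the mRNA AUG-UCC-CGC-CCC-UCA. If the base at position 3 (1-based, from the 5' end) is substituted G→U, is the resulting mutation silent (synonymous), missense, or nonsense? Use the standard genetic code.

missense

Position 3 falls in codon 1: AUG → Met.
After the substitution the codon is AUU → Ile.
Met ≠ Ile, so this is a missense mutation.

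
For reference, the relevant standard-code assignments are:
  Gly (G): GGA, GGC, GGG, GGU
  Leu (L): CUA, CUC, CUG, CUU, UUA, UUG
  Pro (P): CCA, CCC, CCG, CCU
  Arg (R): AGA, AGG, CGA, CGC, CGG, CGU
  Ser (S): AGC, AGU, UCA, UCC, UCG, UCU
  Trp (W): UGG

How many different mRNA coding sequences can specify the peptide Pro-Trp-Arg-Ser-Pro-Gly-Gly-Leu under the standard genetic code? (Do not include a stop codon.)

55296

Pro: 4 codons.
Trp: 1 codon.
Arg: 6 codons.
Ser: 6 codons.
Pro: 4 codons.
Gly: 4 codons.
Gly: 4 codons.
Leu: 6 codons.
4 × 1 × 6 × 6 × 4 × 4 × 4 × 6 = 55296.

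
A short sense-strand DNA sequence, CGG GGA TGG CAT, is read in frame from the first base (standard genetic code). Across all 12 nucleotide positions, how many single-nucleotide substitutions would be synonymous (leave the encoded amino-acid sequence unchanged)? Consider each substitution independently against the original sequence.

Codon 1 (CGG, Arg): 4 synonymous substitutions.
Codon 2 (GGA, Gly): 3 synonymous substitutions.
Codon 3 (TGG, Trp): 0 synonymous substitutions.
Codon 4 (CAT, His): 1 synonymous substitution.
Total: 4 + 3 + 0 + 1 = 8.

8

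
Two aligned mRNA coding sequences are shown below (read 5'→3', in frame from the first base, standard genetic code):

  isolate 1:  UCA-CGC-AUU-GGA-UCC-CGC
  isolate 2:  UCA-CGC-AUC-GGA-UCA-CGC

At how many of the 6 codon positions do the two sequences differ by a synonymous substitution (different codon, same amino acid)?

Codon 1: UCA Ser / UCA Ser — identical.
Codon 2: CGC Arg / CGC Arg — identical.
Codon 3: AUU Ile / AUC Ile — synonymous.
Codon 4: GGA Gly / GGA Gly — identical.
Codon 5: UCC Ser / UCA Ser — synonymous.
Codon 6: CGC Arg / CGC Arg — identical.
Synonymous differences: 2.

2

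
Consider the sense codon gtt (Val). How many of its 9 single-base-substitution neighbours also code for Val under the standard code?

Position 1: none → 0 synonymous.
Position 2: none → 0 synonymous.
Position 3: GTC, GTA, GTG → 3 synonymous.
Total: 0 + 0 + 3 = 3.

3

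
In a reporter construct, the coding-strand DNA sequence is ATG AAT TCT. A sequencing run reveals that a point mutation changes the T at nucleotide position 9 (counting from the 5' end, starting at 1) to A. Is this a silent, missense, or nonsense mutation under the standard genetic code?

silent

Position 9 falls in codon 3: TCT → Ser.
After the substitution the codon is TCA → Ser.
Both encode Ser, so the change is synonymous.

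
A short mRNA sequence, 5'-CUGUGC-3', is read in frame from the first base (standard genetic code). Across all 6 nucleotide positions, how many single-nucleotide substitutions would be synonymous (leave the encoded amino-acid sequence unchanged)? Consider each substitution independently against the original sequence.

5

Codon 1 (CUG, Leu): 4 synonymous substitutions.
Codon 2 (UGC, Cys): 1 synonymous substitution.
Total: 4 + 1 = 5.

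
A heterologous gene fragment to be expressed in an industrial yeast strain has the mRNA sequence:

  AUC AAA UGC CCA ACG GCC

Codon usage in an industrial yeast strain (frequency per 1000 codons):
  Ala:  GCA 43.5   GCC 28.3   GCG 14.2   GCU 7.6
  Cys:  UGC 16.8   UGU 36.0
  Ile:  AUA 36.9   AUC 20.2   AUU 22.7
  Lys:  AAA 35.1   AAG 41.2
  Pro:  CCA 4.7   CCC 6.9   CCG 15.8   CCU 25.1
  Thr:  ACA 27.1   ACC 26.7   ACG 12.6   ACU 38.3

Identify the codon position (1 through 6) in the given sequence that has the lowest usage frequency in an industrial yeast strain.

4

Codon 1 AUC (Ile): 20.2 per 1000.
Codon 2 AAA (Lys): 35.1 per 1000.
Codon 3 UGC (Cys): 16.8 per 1000.
Codon 4 CCA (Pro): 4.7 per 1000.
Codon 5 ACG (Thr): 12.6 per 1000.
Codon 6 GCC (Ala): 28.3 per 1000.
Lowest frequency is 4.7 at codon 4.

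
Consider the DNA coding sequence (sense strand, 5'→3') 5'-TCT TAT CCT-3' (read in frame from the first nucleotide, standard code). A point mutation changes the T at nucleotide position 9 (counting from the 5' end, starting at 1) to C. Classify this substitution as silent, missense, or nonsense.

Position 9 falls in codon 3: CCT → Pro.
After the substitution the codon is CCC → Pro.
Both encode Pro, so the change is synonymous.

silent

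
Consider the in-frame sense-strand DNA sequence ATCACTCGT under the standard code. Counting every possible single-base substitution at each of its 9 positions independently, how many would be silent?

Codon 1 (ATC, Ile): 2 synonymous substitutions.
Codon 2 (ACT, Thr): 3 synonymous substitutions.
Codon 3 (CGT, Arg): 3 synonymous substitutions.
Total: 2 + 3 + 3 = 8.

8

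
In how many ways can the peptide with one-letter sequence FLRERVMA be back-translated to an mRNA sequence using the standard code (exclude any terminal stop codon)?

Phe: 2 codons.
Leu: 6 codons.
Arg: 6 codons.
Glu: 2 codons.
Arg: 6 codons.
Val: 4 codons.
Met: 1 codon.
Ala: 4 codons.
2 × 6 × 6 × 2 × 6 × 4 × 1 × 4 = 13824.

13824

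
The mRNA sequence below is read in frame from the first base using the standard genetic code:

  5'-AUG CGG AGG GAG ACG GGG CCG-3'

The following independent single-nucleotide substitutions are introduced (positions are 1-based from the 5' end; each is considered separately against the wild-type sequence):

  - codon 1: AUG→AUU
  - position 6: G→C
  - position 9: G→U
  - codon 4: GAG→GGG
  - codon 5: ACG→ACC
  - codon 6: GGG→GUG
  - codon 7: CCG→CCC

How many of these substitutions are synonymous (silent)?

Codon 1: AUG (Met) → AUU (Ile) — missense.
Codon 2: CGG (Arg) → CGC (Arg) — synonymous.
Codon 3: AGG (Arg) → AGU (Ser) — missense.
Codon 4: GAG (Glu) → GGG (Gly) — missense.
Codon 5: ACG (Thr) → ACC (Thr) — synonymous.
Codon 6: GGG (Gly) → GUG (Val) — missense.
Codon 7: CCG (Pro) → CCC (Pro) — synonymous.
Synonymous: 3 of 7.

3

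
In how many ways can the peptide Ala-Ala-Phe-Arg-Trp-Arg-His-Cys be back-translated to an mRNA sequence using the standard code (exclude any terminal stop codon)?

4608

Ala: 4 codons.
Ala: 4 codons.
Phe: 2 codons.
Arg: 6 codons.
Trp: 1 codon.
Arg: 6 codons.
His: 2 codons.
Cys: 2 codons.
4 × 4 × 2 × 6 × 1 × 6 × 2 × 2 = 4608.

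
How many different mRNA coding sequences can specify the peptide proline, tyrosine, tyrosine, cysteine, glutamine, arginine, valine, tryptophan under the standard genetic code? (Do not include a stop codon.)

1536

Pro: 4 codons.
Tyr: 2 codons.
Tyr: 2 codons.
Cys: 2 codons.
Gln: 2 codons.
Arg: 6 codons.
Val: 4 codons.
Trp: 1 codon.
4 × 2 × 2 × 2 × 2 × 6 × 4 × 1 = 1536.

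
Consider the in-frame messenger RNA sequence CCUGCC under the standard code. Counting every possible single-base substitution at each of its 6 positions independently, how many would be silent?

Codon 1 (CCU, Pro): 3 synonymous substitutions.
Codon 2 (GCC, Ala): 3 synonymous substitutions.
Total: 3 + 3 = 6.

6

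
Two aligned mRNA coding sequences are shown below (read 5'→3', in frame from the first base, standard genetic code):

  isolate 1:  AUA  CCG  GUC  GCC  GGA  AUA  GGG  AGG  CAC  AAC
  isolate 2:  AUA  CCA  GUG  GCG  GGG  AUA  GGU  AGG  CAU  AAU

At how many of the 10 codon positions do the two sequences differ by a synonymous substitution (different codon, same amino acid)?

Codon 1: AUA Ile / AUA Ile — identical.
Codon 2: CCG Pro / CCA Pro — synonymous.
Codon 3: GUC Val / GUG Val — synonymous.
Codon 4: GCC Ala / GCG Ala — synonymous.
Codon 5: GGA Gly / GGG Gly — synonymous.
Codon 6: AUA Ile / AUA Ile — identical.
Codon 7: GGG Gly / GGU Gly — synonymous.
Codon 8: AGG Arg / AGG Arg — identical.
Codon 9: CAC His / CAU His — synonymous.
Codon 10: AAC Asn / AAU Asn — synonymous.
Synonymous differences: 7.

7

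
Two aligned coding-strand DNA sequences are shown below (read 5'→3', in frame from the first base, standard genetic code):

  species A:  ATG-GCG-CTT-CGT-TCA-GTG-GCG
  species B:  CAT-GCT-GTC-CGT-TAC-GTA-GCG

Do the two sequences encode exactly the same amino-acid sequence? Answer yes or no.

no

Codon 1: ATG Met / CAT His — nonsynonymous.
Codon 2: GCG Ala / GCT Ala — synonymous.
Codon 3: CTT Leu / GTC Val — nonsynonymous.
Codon 4: CGT Arg / CGT Arg — identical.
Codon 5: TCA Ser / TAC Tyr — nonsynonymous.
Codon 6: GTG Val / GTA Val — synonymous.
Codon 7: GCG Ala / GCG Ala — identical.
Nonsynonymous differences: 3 → different protein.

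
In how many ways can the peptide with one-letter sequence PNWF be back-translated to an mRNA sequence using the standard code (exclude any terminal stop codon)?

16

Pro: 4 codons.
Asn: 2 codons.
Trp: 1 codon.
Phe: 2 codons.
4 × 2 × 1 × 2 = 16.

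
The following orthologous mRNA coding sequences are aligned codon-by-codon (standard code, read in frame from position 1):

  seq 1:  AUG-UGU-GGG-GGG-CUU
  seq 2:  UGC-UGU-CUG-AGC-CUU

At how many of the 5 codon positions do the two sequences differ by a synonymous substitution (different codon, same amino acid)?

Codon 1: AUG Met / UGC Cys — nonsynonymous.
Codon 2: UGU Cys / UGU Cys — identical.
Codon 3: GGG Gly / CUG Leu — nonsynonymous.
Codon 4: GGG Gly / AGC Ser — nonsynonymous.
Codon 5: CUU Leu / CUU Leu — identical.
Synonymous differences: 0.

0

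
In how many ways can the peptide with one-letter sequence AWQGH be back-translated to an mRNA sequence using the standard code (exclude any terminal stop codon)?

64

Ala: 4 codons.
Trp: 1 codon.
Gln: 2 codons.
Gly: 4 codons.
His: 2 codons.
4 × 1 × 2 × 4 × 2 = 64.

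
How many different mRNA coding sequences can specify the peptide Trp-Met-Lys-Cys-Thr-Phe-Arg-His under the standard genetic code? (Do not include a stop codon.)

Trp: 1 codon.
Met: 1 codon.
Lys: 2 codons.
Cys: 2 codons.
Thr: 4 codons.
Phe: 2 codons.
Arg: 6 codons.
His: 2 codons.
1 × 1 × 2 × 2 × 4 × 2 × 6 × 2 = 384.

384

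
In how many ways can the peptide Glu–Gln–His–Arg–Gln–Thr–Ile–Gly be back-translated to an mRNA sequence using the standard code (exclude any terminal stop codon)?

4608

Glu: 2 codons.
Gln: 2 codons.
His: 2 codons.
Arg: 6 codons.
Gln: 2 codons.
Thr: 4 codons.
Ile: 3 codons.
Gly: 4 codons.
2 × 2 × 2 × 6 × 2 × 4 × 3 × 4 = 4608.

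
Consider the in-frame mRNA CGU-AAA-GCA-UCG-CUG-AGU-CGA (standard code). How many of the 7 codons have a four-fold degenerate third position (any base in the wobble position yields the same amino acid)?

Codon 1 CGU (Arg): third position 4-fold.
Codon 2 AAA (Lys): third position 2-fold.
Codon 3 GCA (Ala): third position 4-fold.
Codon 4 UCG (Ser): third position 4-fold.
Codon 5 CUG (Leu): third position 4-fold.
Codon 6 AGU (Ser): third position 2-fold.
Codon 7 CGA (Arg): third position 4-fold.
Four-fold degenerate third positions: 5.

5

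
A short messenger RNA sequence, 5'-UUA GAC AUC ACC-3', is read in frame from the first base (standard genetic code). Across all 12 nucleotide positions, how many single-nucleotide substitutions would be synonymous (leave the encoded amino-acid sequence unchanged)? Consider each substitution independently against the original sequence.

Codon 1 (UUA, Leu): 2 synonymous substitutions.
Codon 2 (GAC, Asp): 1 synonymous substitution.
Codon 3 (AUC, Ile): 2 synonymous substitutions.
Codon 4 (ACC, Thr): 3 synonymous substitutions.
Total: 2 + 1 + 2 + 3 = 8.

8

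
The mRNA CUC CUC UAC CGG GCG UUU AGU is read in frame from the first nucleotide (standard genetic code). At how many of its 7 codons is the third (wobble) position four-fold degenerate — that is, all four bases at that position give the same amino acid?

4

Codon 1 CUC (Leu): third position 4-fold.
Codon 2 CUC (Leu): third position 4-fold.
Codon 3 UAC (Tyr): third position 2-fold.
Codon 4 CGG (Arg): third position 4-fold.
Codon 5 GCG (Ala): third position 4-fold.
Codon 6 UUU (Phe): third position 2-fold.
Codon 7 AGU (Ser): third position 2-fold.
Four-fold degenerate third positions: 4.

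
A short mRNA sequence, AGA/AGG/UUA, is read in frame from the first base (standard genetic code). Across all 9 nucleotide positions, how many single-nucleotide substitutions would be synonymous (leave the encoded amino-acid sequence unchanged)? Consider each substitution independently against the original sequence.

Codon 1 (AGA, Arg): 2 synonymous substitutions.
Codon 2 (AGG, Arg): 2 synonymous substitutions.
Codon 3 (UUA, Leu): 2 synonymous substitutions.
Total: 2 + 2 + 2 = 6.

6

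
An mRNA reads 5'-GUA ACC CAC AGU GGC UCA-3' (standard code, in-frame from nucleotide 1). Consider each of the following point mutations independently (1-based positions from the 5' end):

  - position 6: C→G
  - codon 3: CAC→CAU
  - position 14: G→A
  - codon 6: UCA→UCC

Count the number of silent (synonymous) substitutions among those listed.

3

Codon 2: ACC (Thr) → ACG (Thr) — synonymous.
Codon 3: CAC (His) → CAU (His) — synonymous.
Codon 5: GGC (Gly) → GAC (Asp) — missense.
Codon 6: UCA (Ser) → UCC (Ser) — synonymous.
Synonymous: 3 of 4.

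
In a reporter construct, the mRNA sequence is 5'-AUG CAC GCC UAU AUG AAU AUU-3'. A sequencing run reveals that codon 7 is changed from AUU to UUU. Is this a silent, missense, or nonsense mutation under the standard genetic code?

Position 19 falls in codon 7: AUU → Ile.
After the substitution the codon is UUU → Phe.
Ile ≠ Phe, so this is a missense mutation.

missense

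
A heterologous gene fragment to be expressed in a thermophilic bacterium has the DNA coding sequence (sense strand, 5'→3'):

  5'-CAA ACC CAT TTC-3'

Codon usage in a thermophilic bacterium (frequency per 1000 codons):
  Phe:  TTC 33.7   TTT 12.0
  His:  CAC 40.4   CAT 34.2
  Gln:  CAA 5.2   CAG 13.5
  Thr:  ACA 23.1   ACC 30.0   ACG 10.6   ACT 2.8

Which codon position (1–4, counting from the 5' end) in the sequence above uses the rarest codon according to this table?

Codon 1 CAA (Gln): 5.2 per 1000.
Codon 2 ACC (Thr): 30.0 per 1000.
Codon 3 CAT (His): 34.2 per 1000.
Codon 4 TTC (Phe): 33.7 per 1000.
Lowest frequency is 5.2 at codon 1.

1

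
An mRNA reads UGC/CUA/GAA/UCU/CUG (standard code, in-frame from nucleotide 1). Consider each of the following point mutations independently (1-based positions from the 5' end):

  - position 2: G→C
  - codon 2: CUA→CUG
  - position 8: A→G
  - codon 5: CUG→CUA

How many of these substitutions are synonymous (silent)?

2

Codon 1: UGC (Cys) → UCC (Ser) — missense.
Codon 2: CUA (Leu) → CUG (Leu) — synonymous.
Codon 3: GAA (Glu) → GGA (Gly) — missense.
Codon 5: CUG (Leu) → CUA (Leu) — synonymous.
Synonymous: 2 of 4.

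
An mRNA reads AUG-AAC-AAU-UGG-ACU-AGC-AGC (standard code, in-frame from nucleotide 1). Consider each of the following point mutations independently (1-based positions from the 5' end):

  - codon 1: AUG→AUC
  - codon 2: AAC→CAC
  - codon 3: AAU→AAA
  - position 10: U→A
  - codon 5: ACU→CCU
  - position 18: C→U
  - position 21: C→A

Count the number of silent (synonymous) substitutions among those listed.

1

Codon 1: AUG (Met) → AUC (Ile) — missense.
Codon 2: AAC (Asn) → CAC (His) — missense.
Codon 3: AAU (Asn) → AAA (Lys) — missense.
Codon 4: UGG (Trp) → AGG (Arg) — missense.
Codon 5: ACU (Thr) → CCU (Pro) — missense.
Codon 6: AGC (Ser) → AGU (Ser) — synonymous.
Codon 7: AGC (Ser) → AGA (Arg) — missense.
Synonymous: 1 of 7.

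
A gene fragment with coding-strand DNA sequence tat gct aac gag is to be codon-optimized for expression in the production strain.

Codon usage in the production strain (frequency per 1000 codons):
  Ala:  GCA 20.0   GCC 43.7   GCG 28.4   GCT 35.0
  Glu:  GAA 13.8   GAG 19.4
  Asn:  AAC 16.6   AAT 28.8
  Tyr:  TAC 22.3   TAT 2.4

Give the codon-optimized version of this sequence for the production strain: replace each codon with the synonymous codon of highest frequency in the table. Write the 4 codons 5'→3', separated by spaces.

Codon 1 (Tyr): best is TAC at 22.3.
Codon 2 (Ala): best is GCC at 43.7.
Codon 3 (Asn): best is AAT at 28.8.
Codon 4 (Glu): best is GAG at 19.4.

TAC GCC AAT GAG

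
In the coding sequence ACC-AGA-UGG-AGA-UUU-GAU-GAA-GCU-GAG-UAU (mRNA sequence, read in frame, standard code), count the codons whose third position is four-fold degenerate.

2

Codon 1 ACC (Thr): third position 4-fold.
Codon 2 AGA (Arg): third position 2-fold.
Codon 3 UGG (Trp): third position 1-fold.
Codon 4 AGA (Arg): third position 2-fold.
Codon 5 UUU (Phe): third position 2-fold.
Codon 6 GAU (Asp): third position 2-fold.
Codon 7 GAA (Glu): third position 2-fold.
Codon 8 GCU (Ala): third position 4-fold.
Codon 9 GAG (Glu): third position 2-fold.
Codon 10 UAU (Tyr): third position 2-fold.
Four-fold degenerate third positions: 2.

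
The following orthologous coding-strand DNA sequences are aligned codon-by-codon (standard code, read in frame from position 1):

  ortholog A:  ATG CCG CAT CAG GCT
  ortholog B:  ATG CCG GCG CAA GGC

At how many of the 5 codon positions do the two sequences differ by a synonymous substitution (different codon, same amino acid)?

Codon 1: ATG Met / ATG Met — identical.
Codon 2: CCG Pro / CCG Pro — identical.
Codon 3: CAT His / GCG Ala — nonsynonymous.
Codon 4: CAG Gln / CAA Gln — synonymous.
Codon 5: GCT Ala / GGC Gly — nonsynonymous.
Synonymous differences: 1.

1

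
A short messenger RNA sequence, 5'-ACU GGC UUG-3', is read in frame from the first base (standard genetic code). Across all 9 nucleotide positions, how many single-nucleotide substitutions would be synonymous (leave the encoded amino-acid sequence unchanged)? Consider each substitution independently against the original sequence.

8

Codon 1 (ACU, Thr): 3 synonymous substitutions.
Codon 2 (GGC, Gly): 3 synonymous substitutions.
Codon 3 (UUG, Leu): 2 synonymous substitutions.
Total: 3 + 3 + 2 = 8.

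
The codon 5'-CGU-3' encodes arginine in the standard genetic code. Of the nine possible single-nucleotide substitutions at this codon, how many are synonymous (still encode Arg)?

Position 1: none → 0 synonymous.
Position 2: none → 0 synonymous.
Position 3: CGC, CGA, CGG → 3 synonymous.
Total: 0 + 0 + 3 = 3.

3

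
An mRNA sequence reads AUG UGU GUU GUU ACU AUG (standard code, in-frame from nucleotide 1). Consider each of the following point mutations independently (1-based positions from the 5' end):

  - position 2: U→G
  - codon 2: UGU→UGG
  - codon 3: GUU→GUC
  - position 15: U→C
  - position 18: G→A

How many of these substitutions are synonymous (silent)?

2

Codon 1: AUG (Met) → AGG (Arg) — missense.
Codon 2: UGU (Cys) → UGG (Trp) — missense.
Codon 3: GUU (Val) → GUC (Val) — synonymous.
Codon 5: ACU (Thr) → ACC (Thr) — synonymous.
Codon 6: AUG (Met) → AUA (Ile) — missense.
Synonymous: 2 of 5.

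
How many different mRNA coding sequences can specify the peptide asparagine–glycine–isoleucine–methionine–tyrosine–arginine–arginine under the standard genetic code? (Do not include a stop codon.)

Asn: 2 codons.
Gly: 4 codons.
Ile: 3 codons.
Met: 1 codon.
Tyr: 2 codons.
Arg: 6 codons.
Arg: 6 codons.
2 × 4 × 3 × 1 × 2 × 6 × 6 = 1728.

1728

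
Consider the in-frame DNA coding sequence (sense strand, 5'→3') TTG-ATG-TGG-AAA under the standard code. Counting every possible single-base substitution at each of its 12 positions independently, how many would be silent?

Codon 1 (TTG, Leu): 2 synonymous substitutions.
Codon 2 (ATG, Met): 0 synonymous substitutions.
Codon 3 (TGG, Trp): 0 synonymous substitutions.
Codon 4 (AAA, Lys): 1 synonymous substitution.
Total: 2 + 0 + 0 + 1 = 3.

3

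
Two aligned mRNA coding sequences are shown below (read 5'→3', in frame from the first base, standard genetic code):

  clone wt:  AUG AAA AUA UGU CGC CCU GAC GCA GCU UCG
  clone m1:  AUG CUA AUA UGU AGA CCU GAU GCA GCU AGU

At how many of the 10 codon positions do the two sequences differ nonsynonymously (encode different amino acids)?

1

Codon 1: AUG Met / AUG Met — identical.
Codon 2: AAA Lys / CUA Leu — nonsynonymous.
Codon 3: AUA Ile / AUA Ile — identical.
Codon 4: UGU Cys / UGU Cys — identical.
Codon 5: CGC Arg / AGA Arg — synonymous.
Codon 6: CCU Pro / CCU Pro — identical.
Codon 7: GAC Asp / GAU Asp — synonymous.
Codon 8: GCA Ala / GCA Ala — identical.
Codon 9: GCU Ala / GCU Ala — identical.
Codon 10: UCG Ser / AGU Ser — synonymous.
Nonsynonymous differences: 1.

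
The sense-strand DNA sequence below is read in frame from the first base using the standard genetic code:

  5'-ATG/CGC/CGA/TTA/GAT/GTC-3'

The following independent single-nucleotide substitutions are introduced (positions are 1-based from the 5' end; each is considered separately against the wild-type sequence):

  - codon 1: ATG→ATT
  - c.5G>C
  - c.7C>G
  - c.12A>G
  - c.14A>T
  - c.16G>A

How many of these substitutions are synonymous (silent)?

Codon 1: ATG (Met) → ATT (Ile) — missense.
Codon 2: CGC (Arg) → CCC (Pro) — missense.
Codon 3: CGA (Arg) → GGA (Gly) — missense.
Codon 4: TTA (Leu) → TTG (Leu) — synonymous.
Codon 5: GAT (Asp) → GTT (Val) — missense.
Codon 6: GTC (Val) → ATC (Ile) — missense.
Synonymous: 1 of 6.

1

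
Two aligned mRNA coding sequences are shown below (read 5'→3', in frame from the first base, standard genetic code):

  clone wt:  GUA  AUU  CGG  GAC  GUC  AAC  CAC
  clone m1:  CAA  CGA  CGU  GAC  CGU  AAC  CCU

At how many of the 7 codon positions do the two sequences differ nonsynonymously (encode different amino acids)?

Codon 1: GUA Val / CAA Gln — nonsynonymous.
Codon 2: AUU Ile / CGA Arg — nonsynonymous.
Codon 3: CGG Arg / CGU Arg — synonymous.
Codon 4: GAC Asp / GAC Asp — identical.
Codon 5: GUC Val / CGU Arg — nonsynonymous.
Codon 6: AAC Asn / AAC Asn — identical.
Codon 7: CAC His / CCU Pro — nonsynonymous.
Nonsynonymous differences: 4.

4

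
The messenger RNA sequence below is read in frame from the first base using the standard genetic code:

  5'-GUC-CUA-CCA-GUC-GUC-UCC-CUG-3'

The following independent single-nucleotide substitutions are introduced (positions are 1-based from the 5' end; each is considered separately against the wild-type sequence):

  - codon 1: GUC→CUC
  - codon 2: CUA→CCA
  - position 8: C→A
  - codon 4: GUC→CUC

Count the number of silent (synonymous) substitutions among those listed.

Codon 1: GUC (Val) → CUC (Leu) — missense.
Codon 2: CUA (Leu) → CCA (Pro) — missense.
Codon 3: CCA (Pro) → CAA (Gln) — missense.
Codon 4: GUC (Val) → CUC (Leu) — missense.
Synonymous: 0 of 4.

0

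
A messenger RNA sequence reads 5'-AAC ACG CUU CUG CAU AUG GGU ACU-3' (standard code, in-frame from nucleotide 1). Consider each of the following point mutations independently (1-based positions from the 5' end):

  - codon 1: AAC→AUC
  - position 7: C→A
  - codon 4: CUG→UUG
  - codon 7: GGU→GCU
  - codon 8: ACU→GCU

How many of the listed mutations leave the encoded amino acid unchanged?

Codon 1: AAC (Asn) → AUC (Ile) — missense.
Codon 3: CUU (Leu) → AUU (Ile) — missense.
Codon 4: CUG (Leu) → UUG (Leu) — synonymous.
Codon 7: GGU (Gly) → GCU (Ala) — missense.
Codon 8: ACU (Thr) → GCU (Ala) — missense.
Synonymous: 1 of 5.

1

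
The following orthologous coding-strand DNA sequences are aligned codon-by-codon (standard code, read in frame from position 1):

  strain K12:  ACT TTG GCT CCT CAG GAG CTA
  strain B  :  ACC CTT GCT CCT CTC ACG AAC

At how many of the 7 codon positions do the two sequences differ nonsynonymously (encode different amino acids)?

Codon 1: ACT Thr / ACC Thr — synonymous.
Codon 2: TTG Leu / CTT Leu — synonymous.
Codon 3: GCT Ala / GCT Ala — identical.
Codon 4: CCT Pro / CCT Pro — identical.
Codon 5: CAG Gln / CTC Leu — nonsynonymous.
Codon 6: GAG Glu / ACG Thr — nonsynonymous.
Codon 7: CTA Leu / AAC Asn — nonsynonymous.
Nonsynonymous differences: 3.

3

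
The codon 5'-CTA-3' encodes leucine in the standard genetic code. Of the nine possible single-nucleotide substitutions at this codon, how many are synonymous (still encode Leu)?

Position 1: TTA → 1 synonymous.
Position 2: none → 0 synonymous.
Position 3: CTT, CTC, CTG → 3 synonymous.
Total: 1 + 0 + 3 = 4.

4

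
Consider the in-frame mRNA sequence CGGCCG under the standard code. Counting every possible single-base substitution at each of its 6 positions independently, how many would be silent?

7

Codon 1 (CGG, Arg): 4 synonymous substitutions.
Codon 2 (CCG, Pro): 3 synonymous substitutions.
Total: 4 + 3 = 7.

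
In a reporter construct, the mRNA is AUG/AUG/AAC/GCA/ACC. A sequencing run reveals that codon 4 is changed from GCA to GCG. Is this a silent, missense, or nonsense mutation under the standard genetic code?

Position 12 falls in codon 4: GCA → Ala.
After the substitution the codon is GCG → Ala.
Both encode Ala, so the change is synonymous.

silent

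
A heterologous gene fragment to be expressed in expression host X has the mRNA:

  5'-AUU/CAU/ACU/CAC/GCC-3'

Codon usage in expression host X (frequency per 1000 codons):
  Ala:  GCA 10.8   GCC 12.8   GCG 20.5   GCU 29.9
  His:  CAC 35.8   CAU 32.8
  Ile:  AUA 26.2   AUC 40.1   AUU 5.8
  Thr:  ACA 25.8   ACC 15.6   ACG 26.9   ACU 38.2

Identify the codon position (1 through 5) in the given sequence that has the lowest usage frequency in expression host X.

1

Codon 1 AUU (Ile): 5.8 per 1000.
Codon 2 CAU (His): 32.8 per 1000.
Codon 3 ACU (Thr): 38.2 per 1000.
Codon 4 CAC (His): 35.8 per 1000.
Codon 5 GCC (Ala): 12.8 per 1000.
Lowest frequency is 5.8 at codon 1.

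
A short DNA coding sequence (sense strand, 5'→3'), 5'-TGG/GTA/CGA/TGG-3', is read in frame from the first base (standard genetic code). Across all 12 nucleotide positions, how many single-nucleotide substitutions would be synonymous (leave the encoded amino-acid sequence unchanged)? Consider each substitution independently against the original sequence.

7

Codon 1 (TGG, Trp): 0 synonymous substitutions.
Codon 2 (GTA, Val): 3 synonymous substitutions.
Codon 3 (CGA, Arg): 4 synonymous substitutions.
Codon 4 (TGG, Trp): 0 synonymous substitutions.
Total: 0 + 3 + 4 + 0 = 7.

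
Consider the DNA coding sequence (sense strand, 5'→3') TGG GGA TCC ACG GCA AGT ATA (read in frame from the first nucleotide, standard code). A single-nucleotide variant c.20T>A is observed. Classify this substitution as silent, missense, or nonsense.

missense

Position 20 falls in codon 7: ATA → Ile.
After the substitution the codon is AAA → Lys.
Ile ≠ Lys, so this is a missense mutation.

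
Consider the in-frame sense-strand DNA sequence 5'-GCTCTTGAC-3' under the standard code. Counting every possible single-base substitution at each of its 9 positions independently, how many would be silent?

7

Codon 1 (GCT, Ala): 3 synonymous substitutions.
Codon 2 (CTT, Leu): 3 synonymous substitutions.
Codon 3 (GAC, Asp): 1 synonymous substitution.
Total: 3 + 3 + 1 = 7.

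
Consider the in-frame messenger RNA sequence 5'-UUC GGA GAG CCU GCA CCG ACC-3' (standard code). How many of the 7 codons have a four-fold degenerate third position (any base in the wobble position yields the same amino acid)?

Codon 1 UUC (Phe): third position 2-fold.
Codon 2 GGA (Gly): third position 4-fold.
Codon 3 GAG (Glu): third position 2-fold.
Codon 4 CCU (Pro): third position 4-fold.
Codon 5 GCA (Ala): third position 4-fold.
Codon 6 CCG (Pro): third position 4-fold.
Codon 7 ACC (Thr): third position 4-fold.
Four-fold degenerate third positions: 5.

5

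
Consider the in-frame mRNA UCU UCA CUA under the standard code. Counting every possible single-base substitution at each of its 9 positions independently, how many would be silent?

10

Codon 1 (UCU, Ser): 3 synonymous substitutions.
Codon 2 (UCA, Ser): 3 synonymous substitutions.
Codon 3 (CUA, Leu): 4 synonymous substitutions.
Total: 3 + 3 + 4 = 10.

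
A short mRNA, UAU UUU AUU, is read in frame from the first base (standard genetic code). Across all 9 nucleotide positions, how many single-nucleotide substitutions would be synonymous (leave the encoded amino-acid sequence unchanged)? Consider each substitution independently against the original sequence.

4

Codon 1 (UAU, Tyr): 1 synonymous substitution.
Codon 2 (UUU, Phe): 1 synonymous substitution.
Codon 3 (AUU, Ile): 2 synonymous substitutions.
Total: 1 + 1 + 2 = 4.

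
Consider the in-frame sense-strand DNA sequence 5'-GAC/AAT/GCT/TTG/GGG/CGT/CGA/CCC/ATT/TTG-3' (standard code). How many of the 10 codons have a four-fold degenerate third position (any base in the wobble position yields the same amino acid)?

5

Codon 1 GAC (Asp): third position 2-fold.
Codon 2 AAT (Asn): third position 2-fold.
Codon 3 GCT (Ala): third position 4-fold.
Codon 4 TTG (Leu): third position 2-fold.
Codon 5 GGG (Gly): third position 4-fold.
Codon 6 CGT (Arg): third position 4-fold.
Codon 7 CGA (Arg): third position 4-fold.
Codon 8 CCC (Pro): third position 4-fold.
Codon 9 ATT (Ile): third position 3-fold.
Codon 10 TTG (Leu): third position 2-fold.
Four-fold degenerate third positions: 5.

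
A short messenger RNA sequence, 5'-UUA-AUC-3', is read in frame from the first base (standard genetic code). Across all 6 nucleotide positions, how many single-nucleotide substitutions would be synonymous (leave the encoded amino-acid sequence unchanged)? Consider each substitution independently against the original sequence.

Codon 1 (UUA, Leu): 2 synonymous substitutions.
Codon 2 (AUC, Ile): 2 synonymous substitutions.
Total: 2 + 2 = 4.

4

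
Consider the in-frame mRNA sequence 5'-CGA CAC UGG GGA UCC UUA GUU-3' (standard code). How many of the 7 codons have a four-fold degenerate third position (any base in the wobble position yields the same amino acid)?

Codon 1 CGA (Arg): third position 4-fold.
Codon 2 CAC (His): third position 2-fold.
Codon 3 UGG (Trp): third position 1-fold.
Codon 4 GGA (Gly): third position 4-fold.
Codon 5 UCC (Ser): third position 4-fold.
Codon 6 UUA (Leu): third position 2-fold.
Codon 7 GUU (Val): third position 4-fold.
Four-fold degenerate third positions: 4.

4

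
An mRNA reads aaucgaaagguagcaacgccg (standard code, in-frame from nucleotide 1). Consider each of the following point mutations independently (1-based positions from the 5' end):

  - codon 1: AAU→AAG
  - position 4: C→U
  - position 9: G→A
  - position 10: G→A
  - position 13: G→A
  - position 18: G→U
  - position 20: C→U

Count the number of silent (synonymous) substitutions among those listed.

2

Codon 1: AAU (Asn) → AAG (Lys) — missense.
Codon 2: CGA (Arg) → UGA (Stop) — nonsense.
Codon 3: AAG (Lys) → AAA (Lys) — synonymous.
Codon 4: GUA (Val) → AUA (Ile) — missense.
Codon 5: GCA (Ala) → ACA (Thr) — missense.
Codon 6: ACG (Thr) → ACU (Thr) — synonymous.
Codon 7: CCG (Pro) → CUG (Leu) — missense.
Synonymous: 2 of 7.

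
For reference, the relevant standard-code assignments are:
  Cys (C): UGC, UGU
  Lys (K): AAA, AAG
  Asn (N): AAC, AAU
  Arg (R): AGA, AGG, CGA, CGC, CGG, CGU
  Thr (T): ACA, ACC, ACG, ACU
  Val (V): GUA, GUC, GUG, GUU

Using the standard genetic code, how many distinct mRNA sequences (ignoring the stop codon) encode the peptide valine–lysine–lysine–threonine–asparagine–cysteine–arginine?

1536

Val: 4 codons.
Lys: 2 codons.
Lys: 2 codons.
Thr: 4 codons.
Asn: 2 codons.
Cys: 2 codons.
Arg: 6 codons.
4 × 2 × 2 × 4 × 2 × 2 × 6 = 1536.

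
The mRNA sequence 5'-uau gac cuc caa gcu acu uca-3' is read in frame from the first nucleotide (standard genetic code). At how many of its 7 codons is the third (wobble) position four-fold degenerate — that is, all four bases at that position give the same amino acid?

4

Codon 1 UAU (Tyr): third position 2-fold.
Codon 2 GAC (Asp): third position 2-fold.
Codon 3 CUC (Leu): third position 4-fold.
Codon 4 CAA (Gln): third position 2-fold.
Codon 5 GCU (Ala): third position 4-fold.
Codon 6 ACU (Thr): third position 4-fold.
Codon 7 UCA (Ser): third position 4-fold.
Four-fold degenerate third positions: 4.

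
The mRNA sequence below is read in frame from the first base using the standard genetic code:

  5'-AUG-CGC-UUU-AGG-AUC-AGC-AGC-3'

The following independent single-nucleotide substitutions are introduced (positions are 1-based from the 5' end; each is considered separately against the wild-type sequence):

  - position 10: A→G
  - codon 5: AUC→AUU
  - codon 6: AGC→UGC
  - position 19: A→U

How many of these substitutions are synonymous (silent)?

Codon 4: AGG (Arg) → GGG (Gly) — missense.
Codon 5: AUC (Ile) → AUU (Ile) — synonymous.
Codon 6: AGC (Ser) → UGC (Cys) — missense.
Codon 7: AGC (Ser) → UGC (Cys) — missense.
Synonymous: 1 of 4.

1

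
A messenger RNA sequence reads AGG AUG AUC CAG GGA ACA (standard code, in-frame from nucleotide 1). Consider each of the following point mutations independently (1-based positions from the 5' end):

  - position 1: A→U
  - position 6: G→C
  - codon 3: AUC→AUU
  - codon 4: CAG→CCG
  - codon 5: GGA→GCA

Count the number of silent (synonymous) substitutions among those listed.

Codon 1: AGG (Arg) → UGG (Trp) — missense.
Codon 2: AUG (Met) → AUC (Ile) — missense.
Codon 3: AUC (Ile) → AUU (Ile) — synonymous.
Codon 4: CAG (Gln) → CCG (Pro) — missense.
Codon 5: GGA (Gly) → GCA (Ala) — missense.
Synonymous: 1 of 5.

1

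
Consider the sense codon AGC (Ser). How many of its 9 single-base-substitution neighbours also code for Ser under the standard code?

Position 1: none → 0 synonymous.
Position 2: none → 0 synonymous.
Position 3: AGU → 1 synonymous.
Total: 0 + 0 + 1 = 1.

1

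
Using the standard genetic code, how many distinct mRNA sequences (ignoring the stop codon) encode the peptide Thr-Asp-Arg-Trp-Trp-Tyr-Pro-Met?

384

Thr: 4 codons.
Asp: 2 codons.
Arg: 6 codons.
Trp: 1 codon.
Trp: 1 codon.
Tyr: 2 codons.
Pro: 4 codons.
Met: 1 codon.
4 × 2 × 6 × 1 × 1 × 2 × 4 × 1 = 384.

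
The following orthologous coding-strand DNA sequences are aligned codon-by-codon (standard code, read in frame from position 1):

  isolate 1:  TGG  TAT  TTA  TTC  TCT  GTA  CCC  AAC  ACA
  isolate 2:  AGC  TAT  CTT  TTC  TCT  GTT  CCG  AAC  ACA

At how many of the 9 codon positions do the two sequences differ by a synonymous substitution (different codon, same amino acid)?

3

Codon 1: TGG Trp / AGC Ser — nonsynonymous.
Codon 2: TAT Tyr / TAT Tyr — identical.
Codon 3: TTA Leu / CTT Leu — synonymous.
Codon 4: TTC Phe / TTC Phe — identical.
Codon 5: TCT Ser / TCT Ser — identical.
Codon 6: GTA Val / GTT Val — synonymous.
Codon 7: CCC Pro / CCG Pro — synonymous.
Codon 8: AAC Asn / AAC Asn — identical.
Codon 9: ACA Thr / ACA Thr — identical.
Synonymous differences: 3.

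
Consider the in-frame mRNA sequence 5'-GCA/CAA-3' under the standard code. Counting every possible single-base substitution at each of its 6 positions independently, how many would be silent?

4

Codon 1 (GCA, Ala): 3 synonymous substitutions.
Codon 2 (CAA, Gln): 1 synonymous substitution.
Total: 3 + 1 = 4.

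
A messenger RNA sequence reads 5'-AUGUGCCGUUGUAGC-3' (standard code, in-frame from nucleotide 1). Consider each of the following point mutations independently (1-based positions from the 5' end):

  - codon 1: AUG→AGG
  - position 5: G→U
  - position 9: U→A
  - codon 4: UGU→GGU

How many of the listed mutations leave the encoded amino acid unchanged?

1

Codon 1: AUG (Met) → AGG (Arg) — missense.
Codon 2: UGC (Cys) → UUC (Phe) — missense.
Codon 3: CGU (Arg) → CGA (Arg) — synonymous.
Codon 4: UGU (Cys) → GGU (Gly) — missense.
Synonymous: 1 of 4.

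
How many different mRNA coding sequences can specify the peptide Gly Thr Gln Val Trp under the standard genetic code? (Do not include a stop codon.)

Gly: 4 codons.
Thr: 4 codons.
Gln: 2 codons.
Val: 4 codons.
Trp: 1 codon.
4 × 4 × 2 × 4 × 1 = 128.

128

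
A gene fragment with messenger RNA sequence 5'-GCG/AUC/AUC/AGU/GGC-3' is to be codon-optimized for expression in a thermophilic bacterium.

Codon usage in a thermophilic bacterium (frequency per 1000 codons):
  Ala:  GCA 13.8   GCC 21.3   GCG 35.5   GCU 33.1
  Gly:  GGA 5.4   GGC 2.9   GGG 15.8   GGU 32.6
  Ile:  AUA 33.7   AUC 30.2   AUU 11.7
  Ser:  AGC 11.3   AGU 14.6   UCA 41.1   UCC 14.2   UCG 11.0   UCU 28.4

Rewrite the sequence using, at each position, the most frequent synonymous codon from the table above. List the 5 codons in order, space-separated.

Codon 1 (Ala): best is GCG at 35.5.
Codon 2 (Ile): best is AUA at 33.7.
Codon 3 (Ile): best is AUA at 33.7.
Codon 4 (Ser): best is UCA at 41.1.
Codon 5 (Gly): best is GGU at 32.6.

GCG AUA AUA UCA GGU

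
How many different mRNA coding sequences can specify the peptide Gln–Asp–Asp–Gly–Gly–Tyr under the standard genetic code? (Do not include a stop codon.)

256

Gln: 2 codons.
Asp: 2 codons.
Asp: 2 codons.
Gly: 4 codons.
Gly: 4 codons.
Tyr: 2 codons.
2 × 2 × 2 × 4 × 4 × 2 = 256.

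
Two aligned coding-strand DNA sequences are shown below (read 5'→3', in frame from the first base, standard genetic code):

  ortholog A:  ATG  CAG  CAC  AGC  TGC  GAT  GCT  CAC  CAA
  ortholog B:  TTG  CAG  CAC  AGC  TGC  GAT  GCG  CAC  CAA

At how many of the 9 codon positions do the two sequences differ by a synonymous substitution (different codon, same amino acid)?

1

Codon 1: ATG Met / TTG Leu — nonsynonymous.
Codon 2: CAG Gln / CAG Gln — identical.
Codon 3: CAC His / CAC His — identical.
Codon 4: AGC Ser / AGC Ser — identical.
Codon 5: TGC Cys / TGC Cys — identical.
Codon 6: GAT Asp / GAT Asp — identical.
Codon 7: GCT Ala / GCG Ala — synonymous.
Codon 8: CAC His / CAC His — identical.
Codon 9: CAA Gln / CAA Gln — identical.
Synonymous differences: 1.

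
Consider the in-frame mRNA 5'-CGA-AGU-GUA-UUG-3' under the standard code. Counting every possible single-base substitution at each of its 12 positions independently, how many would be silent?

Codon 1 (CGA, Arg): 4 synonymous substitutions.
Codon 2 (AGU, Ser): 1 synonymous substitution.
Codon 3 (GUA, Val): 3 synonymous substitutions.
Codon 4 (UUG, Leu): 2 synonymous substitutions.
Total: 4 + 1 + 3 + 2 = 10.

10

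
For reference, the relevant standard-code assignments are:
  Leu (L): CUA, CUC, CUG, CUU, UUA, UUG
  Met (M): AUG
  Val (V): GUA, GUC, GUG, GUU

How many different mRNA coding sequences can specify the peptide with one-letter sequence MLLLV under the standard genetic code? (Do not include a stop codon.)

864

Met: 1 codon.
Leu: 6 codons.
Leu: 6 codons.
Leu: 6 codons.
Val: 4 codons.
1 × 6 × 6 × 6 × 4 = 864.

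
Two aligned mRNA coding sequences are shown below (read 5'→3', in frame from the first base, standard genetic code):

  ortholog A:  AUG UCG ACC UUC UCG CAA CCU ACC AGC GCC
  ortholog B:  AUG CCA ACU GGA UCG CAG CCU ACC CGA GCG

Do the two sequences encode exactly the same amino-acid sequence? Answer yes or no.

Codon 1: AUG Met / AUG Met — identical.
Codon 2: UCG Ser / CCA Pro — nonsynonymous.
Codon 3: ACC Thr / ACU Thr — synonymous.
Codon 4: UUC Phe / GGA Gly — nonsynonymous.
Codon 5: UCG Ser / UCG Ser — identical.
Codon 6: CAA Gln / CAG Gln — synonymous.
Codon 7: CCU Pro / CCU Pro — identical.
Codon 8: ACC Thr / ACC Thr — identical.
Codon 9: AGC Ser / CGA Arg — nonsynonymous.
Codon 10: GCC Ala / GCG Ala — synonymous.
Nonsynonymous differences: 3 → different protein.

no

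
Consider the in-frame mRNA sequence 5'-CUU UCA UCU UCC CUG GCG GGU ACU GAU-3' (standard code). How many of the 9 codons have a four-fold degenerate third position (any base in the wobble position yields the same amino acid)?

8

Codon 1 CUU (Leu): third position 4-fold.
Codon 2 UCA (Ser): third position 4-fold.
Codon 3 UCU (Ser): third position 4-fold.
Codon 4 UCC (Ser): third position 4-fold.
Codon 5 CUG (Leu): third position 4-fold.
Codon 6 GCG (Ala): third position 4-fold.
Codon 7 GGU (Gly): third position 4-fold.
Codon 8 ACU (Thr): third position 4-fold.
Codon 9 GAU (Asp): third position 2-fold.
Four-fold degenerate third positions: 8.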